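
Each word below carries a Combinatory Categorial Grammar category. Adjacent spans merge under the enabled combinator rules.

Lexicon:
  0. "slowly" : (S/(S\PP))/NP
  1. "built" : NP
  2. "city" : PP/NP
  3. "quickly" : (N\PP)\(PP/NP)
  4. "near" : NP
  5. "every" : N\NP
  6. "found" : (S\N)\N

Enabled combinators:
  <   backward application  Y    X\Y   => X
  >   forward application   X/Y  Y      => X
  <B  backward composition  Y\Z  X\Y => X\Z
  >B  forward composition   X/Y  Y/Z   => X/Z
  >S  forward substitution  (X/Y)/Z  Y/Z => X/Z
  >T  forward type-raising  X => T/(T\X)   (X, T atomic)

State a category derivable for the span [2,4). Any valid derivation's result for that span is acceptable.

[0,7] S   >
  [0,2] S/(S\PP)   >
    [0,1] "slowly" : (S/(S\PP))/NP
    [1,2] "built" : NP
  [2,7] S\PP   <B
    [2,4] N\PP   <
      [2,3] "city" : PP/NP
      [3,4] "quickly" : (N\PP)\(PP/NP)
    [4,7] S\N   <
      [4,6] N   >
        [4,5] N/(N\NP)   >T
          [4,5] "near" : NP
        [5,6] "every" : N\NP
      [6,7] "found" : (S\N)\N

N\PP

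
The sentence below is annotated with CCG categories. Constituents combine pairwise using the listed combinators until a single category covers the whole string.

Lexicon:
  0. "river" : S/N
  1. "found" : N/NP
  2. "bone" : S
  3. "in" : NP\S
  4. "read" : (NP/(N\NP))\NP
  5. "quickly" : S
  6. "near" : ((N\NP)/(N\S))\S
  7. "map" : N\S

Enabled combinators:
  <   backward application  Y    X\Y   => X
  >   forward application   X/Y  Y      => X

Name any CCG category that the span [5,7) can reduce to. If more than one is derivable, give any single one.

[0,8] S   >
  [0,1] "river" : S/N
  [1,8] N   >
    [1,2] "found" : N/NP
    [2,8] NP   >
      [2,5] NP/(N\NP)   <
        [2,4] NP   <
          [2,3] "bone" : S
          [3,4] "in" : NP\S
        [4,5] "read" : (NP/(N\NP))\NP
      [5,8] N\NP   >
        [5,7] (N\NP)/(N\S)   <
          [5,6] "quickly" : S
          [6,7] "near" : ((N\NP)/(N\S))\S
        [7,8] "map" : N\S

(N\NP)/(N\S)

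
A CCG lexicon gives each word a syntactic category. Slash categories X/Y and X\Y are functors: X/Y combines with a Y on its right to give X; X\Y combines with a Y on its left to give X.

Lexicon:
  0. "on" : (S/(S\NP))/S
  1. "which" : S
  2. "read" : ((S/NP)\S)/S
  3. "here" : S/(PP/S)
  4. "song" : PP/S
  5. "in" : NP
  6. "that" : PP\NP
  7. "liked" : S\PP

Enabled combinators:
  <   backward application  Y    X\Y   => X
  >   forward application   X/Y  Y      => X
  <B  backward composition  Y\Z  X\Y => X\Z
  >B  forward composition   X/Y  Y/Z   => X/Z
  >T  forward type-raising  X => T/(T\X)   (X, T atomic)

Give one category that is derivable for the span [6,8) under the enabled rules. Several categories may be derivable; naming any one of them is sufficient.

[0,8] S   >
  [0,6] S/(S\NP)   >
    [0,1] "on" : (S/(S\NP))/S
    [1,6] S   >
      [1,5] S/NP   <
        [1,2] "which" : S
        [2,5] (S/NP)\S   >
          [2,3] "read" : ((S/NP)\S)/S
          [3,5] S   >
            [3,4] "here" : S/(PP/S)
            [4,5] "song" : PP/S
      [5,6] "in" : NP
  [6,8] S\NP   <B
    [6,7] "that" : PP\NP
    [7,8] "liked" : S\PP

S\NP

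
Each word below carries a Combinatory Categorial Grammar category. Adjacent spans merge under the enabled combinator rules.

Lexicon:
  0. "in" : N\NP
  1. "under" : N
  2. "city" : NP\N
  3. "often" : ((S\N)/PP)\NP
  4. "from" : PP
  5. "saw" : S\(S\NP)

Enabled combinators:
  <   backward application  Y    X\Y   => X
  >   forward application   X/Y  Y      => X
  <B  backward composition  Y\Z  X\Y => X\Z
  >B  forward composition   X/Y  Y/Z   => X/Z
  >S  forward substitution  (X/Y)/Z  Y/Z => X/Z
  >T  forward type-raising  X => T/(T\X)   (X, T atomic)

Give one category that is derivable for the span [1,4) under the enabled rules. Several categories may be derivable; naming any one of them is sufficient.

[0,6] S   <
  [0,5] S\NP   <B
    [0,1] "in" : N\NP
    [1,5] S\N   >
      [1,4] (S\N)/PP   <
        [1,3] NP   <
          [1,2] "under" : N
          [2,3] "city" : NP\N
        [3,4] "often" : ((S\N)/PP)\NP
      [4,5] "from" : PP
  [5,6] "saw" : S\(S\NP)

(S\N)/PP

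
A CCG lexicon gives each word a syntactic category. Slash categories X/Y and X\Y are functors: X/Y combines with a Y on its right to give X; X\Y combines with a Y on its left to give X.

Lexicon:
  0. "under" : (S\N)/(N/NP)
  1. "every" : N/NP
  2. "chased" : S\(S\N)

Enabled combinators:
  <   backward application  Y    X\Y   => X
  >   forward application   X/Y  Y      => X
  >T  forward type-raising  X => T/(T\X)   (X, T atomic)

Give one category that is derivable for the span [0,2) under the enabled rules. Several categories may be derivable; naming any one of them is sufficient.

S\N

[0,3] S   <
  [0,2] S\N   >
    [0,1] "under" : (S\N)/(N/NP)
    [1,2] "every" : N/NP
  [2,3] "chased" : S\(S\N)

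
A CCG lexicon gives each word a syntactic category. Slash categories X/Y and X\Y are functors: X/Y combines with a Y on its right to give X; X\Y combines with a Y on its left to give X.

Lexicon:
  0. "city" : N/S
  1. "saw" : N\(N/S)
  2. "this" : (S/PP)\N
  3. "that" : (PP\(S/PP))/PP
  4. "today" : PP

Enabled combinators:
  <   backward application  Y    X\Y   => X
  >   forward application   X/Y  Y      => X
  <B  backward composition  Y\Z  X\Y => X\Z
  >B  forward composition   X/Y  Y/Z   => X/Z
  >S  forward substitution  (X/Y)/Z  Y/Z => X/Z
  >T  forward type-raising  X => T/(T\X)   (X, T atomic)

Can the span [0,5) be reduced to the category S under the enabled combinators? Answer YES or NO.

N/S N\(N/S) (S/PP)\N (PP\(S/PP))/PP PP
CKY chart[0,5] = {N/(N\PP), NP/(NP\PP), PP, PP/(PP\PP), S/(S\PP)}; S ∉ chart

NO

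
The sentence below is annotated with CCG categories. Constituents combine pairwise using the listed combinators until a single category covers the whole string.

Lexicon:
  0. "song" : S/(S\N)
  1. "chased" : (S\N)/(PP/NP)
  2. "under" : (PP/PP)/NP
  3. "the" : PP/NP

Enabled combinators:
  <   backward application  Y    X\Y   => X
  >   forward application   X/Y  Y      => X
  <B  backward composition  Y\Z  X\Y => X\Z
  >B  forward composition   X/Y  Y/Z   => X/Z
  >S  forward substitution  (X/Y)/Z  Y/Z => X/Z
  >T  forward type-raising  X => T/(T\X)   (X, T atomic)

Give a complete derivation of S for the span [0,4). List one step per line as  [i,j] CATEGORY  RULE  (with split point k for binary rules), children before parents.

[0,4] S   >
  [0,1] "song" : S/(S\N)
  [1,4] S\N   >
    [1,2] "chased" : (S\N)/(PP/NP)
    [2,4] PP/NP   >S
      [2,3] "under" : (PP/PP)/NP
      [3,4] "the" : PP/NP

[0,1] S/(S\N)  lex  "song"
[1,2] (S\N)/(PP/NP)  lex  "chased"
[2,3] (PP/PP)/NP  lex  "under"
[3,4] PP/NP  lex  "the"
[2,4] PP/NP  >S  k=3
[1,4] S\N  >  k=2
[0,4] S  >  k=1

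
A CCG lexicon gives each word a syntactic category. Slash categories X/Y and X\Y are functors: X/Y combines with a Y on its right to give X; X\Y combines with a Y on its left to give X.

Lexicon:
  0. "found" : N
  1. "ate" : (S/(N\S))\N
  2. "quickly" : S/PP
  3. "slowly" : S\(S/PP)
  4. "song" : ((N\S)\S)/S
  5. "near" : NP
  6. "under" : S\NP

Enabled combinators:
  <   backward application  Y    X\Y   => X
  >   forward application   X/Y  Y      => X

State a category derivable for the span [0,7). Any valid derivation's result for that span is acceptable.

S

[0,7] S   >
  [0,2] S/(N\S)   <
    [0,1] "found" : N
    [1,2] "ate" : (S/(N\S))\N
  [2,7] N\S   <
    [2,4] S   <
      [2,3] "quickly" : S/PP
      [3,4] "slowly" : S\(S/PP)
    [4,7] (N\S)\S   >
      [4,5] "song" : ((N\S)\S)/S
      [5,7] S   <
        [5,6] "near" : NP
        [6,7] "under" : S\NP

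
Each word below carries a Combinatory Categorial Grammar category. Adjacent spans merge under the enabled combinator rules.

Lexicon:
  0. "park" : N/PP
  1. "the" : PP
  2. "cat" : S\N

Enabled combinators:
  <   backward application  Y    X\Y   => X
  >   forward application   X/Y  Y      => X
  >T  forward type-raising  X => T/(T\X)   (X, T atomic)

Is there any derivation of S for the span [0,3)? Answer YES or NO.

YES

[0,3] S   <
  [0,2] N   >
    [0,1] "park" : N/PP
    [1,2] "the" : PP
  [2,3] "cat" : S\N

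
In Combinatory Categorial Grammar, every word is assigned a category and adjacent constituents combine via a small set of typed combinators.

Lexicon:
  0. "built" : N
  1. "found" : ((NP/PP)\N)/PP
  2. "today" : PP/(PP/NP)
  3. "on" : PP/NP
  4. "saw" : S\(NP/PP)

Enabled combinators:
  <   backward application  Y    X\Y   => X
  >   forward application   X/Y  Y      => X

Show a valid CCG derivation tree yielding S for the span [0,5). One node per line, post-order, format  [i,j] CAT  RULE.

[0,1] N  lex  "built"
[1,2] ((NP/PP)\N)/PP  lex  "found"
[2,3] PP/(PP/NP)  lex  "today"
[3,4] PP/NP  lex  "on"
[2,4] PP  >  k=3
[1,4] (NP/PP)\N  >  k=2
[0,4] NP/PP  <  k=1
[4,5] S\(NP/PP)  lex  "saw"
[0,5] S  <  k=4

[0,5] S   <
  [0,4] NP/PP   <
    [0,1] "built" : N
    [1,4] (NP/PP)\N   >
      [1,2] "found" : ((NP/PP)\N)/PP
      [2,4] PP   >
        [2,3] "today" : PP/(PP/NP)
        [3,4] "on" : PP/NP
  [4,5] "saw" : S\(NP/PP)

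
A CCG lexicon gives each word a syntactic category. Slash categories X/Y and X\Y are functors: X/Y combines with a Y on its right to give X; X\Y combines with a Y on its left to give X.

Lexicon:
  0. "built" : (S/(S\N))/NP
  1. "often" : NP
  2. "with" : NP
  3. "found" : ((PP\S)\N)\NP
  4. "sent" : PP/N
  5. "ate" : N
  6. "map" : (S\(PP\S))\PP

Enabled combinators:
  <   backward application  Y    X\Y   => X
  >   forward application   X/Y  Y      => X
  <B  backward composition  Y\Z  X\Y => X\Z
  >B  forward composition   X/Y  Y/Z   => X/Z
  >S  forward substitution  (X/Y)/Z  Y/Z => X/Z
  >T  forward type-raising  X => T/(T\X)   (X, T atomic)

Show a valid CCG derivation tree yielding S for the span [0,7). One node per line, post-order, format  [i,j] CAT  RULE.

[0,7] S   >
  [0,2] S/(S\N)   >
    [0,1] "built" : (S/(S\N))/NP
    [1,2] "often" : NP
  [2,7] S\N   <B
    [2,4] (PP\S)\N   <
      [2,3] "with" : NP
      [3,4] "found" : ((PP\S)\N)\NP
    [4,7] S\(PP\S)   <
      [4,6] PP   >
        [4,5] "sent" : PP/N
        [5,6] "ate" : N
      [6,7] "map" : (S\(PP\S))\PP

[0,1] (S/(S\N))/NP  lex  "built"
[1,2] NP  lex  "often"
[0,2] S/(S\N)  >  k=1
[2,3] NP  lex  "with"
[3,4] ((PP\S)\N)\NP  lex  "found"
[2,4] (PP\S)\N  <  k=3
[4,5] PP/N  lex  "sent"
[5,6] N  lex  "ate"
[4,6] PP  >  k=5
[6,7] (S\(PP\S))\PP  lex  "map"
[4,7] S\(PP\S)  <  k=6
[2,7] S\N  <B  k=4
[0,7] S  >  k=2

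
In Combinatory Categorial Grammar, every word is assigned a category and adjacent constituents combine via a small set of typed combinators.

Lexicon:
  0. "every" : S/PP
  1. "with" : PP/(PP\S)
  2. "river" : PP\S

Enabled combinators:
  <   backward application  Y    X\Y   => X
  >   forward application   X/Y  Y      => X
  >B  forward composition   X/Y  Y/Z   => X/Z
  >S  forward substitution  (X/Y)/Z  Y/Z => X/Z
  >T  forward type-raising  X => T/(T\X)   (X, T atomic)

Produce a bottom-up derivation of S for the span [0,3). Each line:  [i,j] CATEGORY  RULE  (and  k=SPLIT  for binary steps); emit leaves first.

[0,3] S   >
  [0,1] "every" : S/PP
  [1,3] PP   >
    [1,2] "with" : PP/(PP\S)
    [2,3] "river" : PP\S

[0,1] S/PP  lex  "every"
[1,2] PP/(PP\S)  lex  "with"
[2,3] PP\S  lex  "river"
[1,3] PP  >  k=2
[0,3] S  >  k=1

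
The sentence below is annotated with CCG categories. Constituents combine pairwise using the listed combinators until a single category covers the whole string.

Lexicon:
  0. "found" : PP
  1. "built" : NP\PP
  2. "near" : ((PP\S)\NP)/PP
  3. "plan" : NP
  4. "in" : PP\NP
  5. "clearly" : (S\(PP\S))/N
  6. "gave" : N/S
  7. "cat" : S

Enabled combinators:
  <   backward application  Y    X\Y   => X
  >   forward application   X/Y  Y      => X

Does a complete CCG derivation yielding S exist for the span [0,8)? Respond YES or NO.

YES

[0,8] S   <
  [0,5] PP\S   <
    [0,2] NP   <
      [0,1] "found" : PP
      [1,2] "built" : NP\PP
    [2,5] (PP\S)\NP   >
      [2,3] "near" : ((PP\S)\NP)/PP
      [3,5] PP   <
        [3,4] "plan" : NP
        [4,5] "in" : PP\NP
  [5,8] S\(PP\S)   >
    [5,6] "clearly" : (S\(PP\S))/N
    [6,8] N   >
      [6,7] "gave" : N/S
      [7,8] "cat" : S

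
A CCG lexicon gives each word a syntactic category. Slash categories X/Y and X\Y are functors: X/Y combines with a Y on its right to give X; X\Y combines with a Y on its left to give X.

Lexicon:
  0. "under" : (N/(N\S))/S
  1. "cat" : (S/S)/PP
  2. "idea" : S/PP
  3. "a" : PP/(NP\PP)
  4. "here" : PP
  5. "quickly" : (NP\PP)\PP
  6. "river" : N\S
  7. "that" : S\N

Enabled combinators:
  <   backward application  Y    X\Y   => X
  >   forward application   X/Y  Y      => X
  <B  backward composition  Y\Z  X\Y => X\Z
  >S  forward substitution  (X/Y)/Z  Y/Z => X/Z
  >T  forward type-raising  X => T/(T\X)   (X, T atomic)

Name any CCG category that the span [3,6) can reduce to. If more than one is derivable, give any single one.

[0,8] S   <
  [0,7] N   >
    [0,6] N/(N\S)   >
      [0,1] "under" : (N/(N\S))/S
      [1,6] S   >
        [1,3] S/PP   >S
          [1,2] "cat" : (S/S)/PP
          [2,3] "idea" : S/PP
        [3,6] PP   >
          [3,4] "a" : PP/(NP\PP)
          [4,6] NP\PP   <
            [4,5] "here" : PP
            [5,6] "quickly" : (NP\PP)\PP
    [6,7] "river" : N\S
  [7,8] "that" : S\N

PP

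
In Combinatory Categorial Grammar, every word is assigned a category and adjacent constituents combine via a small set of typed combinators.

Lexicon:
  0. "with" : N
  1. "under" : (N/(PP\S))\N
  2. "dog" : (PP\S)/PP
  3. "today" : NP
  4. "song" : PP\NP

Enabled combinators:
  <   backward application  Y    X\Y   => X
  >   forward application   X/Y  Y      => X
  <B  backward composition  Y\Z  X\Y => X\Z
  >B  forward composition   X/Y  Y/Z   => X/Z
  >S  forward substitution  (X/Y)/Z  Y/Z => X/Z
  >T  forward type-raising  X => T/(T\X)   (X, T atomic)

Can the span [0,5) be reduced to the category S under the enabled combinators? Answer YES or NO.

N (N/(PP\S))\N (PP\S)/PP NP PP\NP
CKY chart[0,5] = {N, N/(N\N), N/(PP\PP), NP/(NP\N), PP/(PP\N), S/(S\N)}; S ∉ chart

NO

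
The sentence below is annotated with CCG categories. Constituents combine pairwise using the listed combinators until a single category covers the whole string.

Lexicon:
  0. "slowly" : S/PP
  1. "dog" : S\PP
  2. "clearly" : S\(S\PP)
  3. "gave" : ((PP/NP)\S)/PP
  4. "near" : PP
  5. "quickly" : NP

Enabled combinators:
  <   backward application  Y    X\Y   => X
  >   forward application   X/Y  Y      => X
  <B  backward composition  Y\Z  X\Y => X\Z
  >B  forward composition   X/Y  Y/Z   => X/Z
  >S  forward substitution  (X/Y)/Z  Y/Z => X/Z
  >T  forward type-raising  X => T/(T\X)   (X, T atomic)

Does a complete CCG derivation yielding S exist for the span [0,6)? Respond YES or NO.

YES

[0,6] S   >
  [0,1] "slowly" : S/PP
  [1,6] PP   >
    [1,5] PP/NP   <
      [1,3] S   <
        [1,2] "dog" : S\PP
        [2,3] "clearly" : S\(S\PP)
      [3,5] (PP/NP)\S   >
        [3,4] "gave" : ((PP/NP)\S)/PP
        [4,5] "near" : PP
    [5,6] "quickly" : NP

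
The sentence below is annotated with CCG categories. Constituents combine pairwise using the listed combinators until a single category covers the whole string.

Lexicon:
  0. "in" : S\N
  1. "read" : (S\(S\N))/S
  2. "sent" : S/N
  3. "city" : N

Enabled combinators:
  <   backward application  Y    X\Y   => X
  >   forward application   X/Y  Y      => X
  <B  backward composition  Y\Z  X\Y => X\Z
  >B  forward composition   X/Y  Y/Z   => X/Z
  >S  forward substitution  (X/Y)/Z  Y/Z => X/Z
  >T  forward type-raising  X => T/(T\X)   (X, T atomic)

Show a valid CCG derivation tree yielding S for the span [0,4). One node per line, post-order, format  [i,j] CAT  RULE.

[0,4] S   <
  [0,1] "in" : S\N
  [1,4] S\(S\N)   >
    [1,2] "read" : (S\(S\N))/S
    [2,4] S   >
      [2,3] "sent" : S/N
      [3,4] "city" : N

[0,1] S\N  lex  "in"
[1,2] (S\(S\N))/S  lex  "read"
[2,3] S/N  lex  "sent"
[3,4] N  lex  "city"
[2,4] S  >  k=3
[1,4] S\(S\N)  >  k=2
[0,4] S  <  k=1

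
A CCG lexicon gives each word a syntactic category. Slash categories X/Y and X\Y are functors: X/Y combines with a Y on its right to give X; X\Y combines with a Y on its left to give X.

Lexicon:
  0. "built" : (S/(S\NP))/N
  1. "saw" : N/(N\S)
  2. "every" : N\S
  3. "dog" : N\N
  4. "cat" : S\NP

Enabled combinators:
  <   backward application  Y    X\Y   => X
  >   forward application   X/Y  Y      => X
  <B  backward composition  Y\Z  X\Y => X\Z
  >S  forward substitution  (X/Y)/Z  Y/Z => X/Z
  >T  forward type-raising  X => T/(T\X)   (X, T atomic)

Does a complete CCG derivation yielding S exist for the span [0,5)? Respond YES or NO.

YES

[0,5] S   >
  [0,4] S/(S\NP)   >
    [0,1] "built" : (S/(S\NP))/N
    [1,4] N   >
      [1,2] "saw" : N/(N\S)
      [2,4] N\S   <B
        [2,3] "every" : N\S
        [3,4] "dog" : N\N
  [4,5] "cat" : S\NP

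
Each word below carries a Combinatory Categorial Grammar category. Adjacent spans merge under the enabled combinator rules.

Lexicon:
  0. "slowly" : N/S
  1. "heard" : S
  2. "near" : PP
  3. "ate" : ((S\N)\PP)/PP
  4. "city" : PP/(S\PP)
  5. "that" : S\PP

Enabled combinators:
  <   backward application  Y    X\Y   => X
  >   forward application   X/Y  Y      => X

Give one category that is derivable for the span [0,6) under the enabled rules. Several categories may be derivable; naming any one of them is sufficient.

S

[0,6] S   <
  [0,2] N   >
    [0,1] "slowly" : N/S
    [1,2] "heard" : S
  [2,6] S\N   <
    [2,3] "near" : PP
    [3,6] (S\N)\PP   >
      [3,4] "ate" : ((S\N)\PP)/PP
      [4,6] PP   >
        [4,5] "city" : PP/(S\PP)
        [5,6] "that" : S\PP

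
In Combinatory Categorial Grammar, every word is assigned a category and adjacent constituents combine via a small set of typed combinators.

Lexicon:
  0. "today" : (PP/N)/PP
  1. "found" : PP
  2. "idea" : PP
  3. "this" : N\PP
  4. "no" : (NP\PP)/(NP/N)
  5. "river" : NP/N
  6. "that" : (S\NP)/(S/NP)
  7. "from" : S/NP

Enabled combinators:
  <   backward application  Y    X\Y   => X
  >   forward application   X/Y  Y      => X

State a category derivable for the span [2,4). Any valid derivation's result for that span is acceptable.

[0,8] S   <
  [0,6] NP   <
    [0,4] PP   >
      [0,2] PP/N   >
        [0,1] "today" : (PP/N)/PP
        [1,2] "found" : PP
      [2,4] N   <
        [2,3] "idea" : PP
        [3,4] "this" : N\PP
    [4,6] NP\PP   >
      [4,5] "no" : (NP\PP)/(NP/N)
      [5,6] "river" : NP/N
  [6,8] S\NP   >
    [6,7] "that" : (S\NP)/(S/NP)
    [7,8] "from" : S/NP

N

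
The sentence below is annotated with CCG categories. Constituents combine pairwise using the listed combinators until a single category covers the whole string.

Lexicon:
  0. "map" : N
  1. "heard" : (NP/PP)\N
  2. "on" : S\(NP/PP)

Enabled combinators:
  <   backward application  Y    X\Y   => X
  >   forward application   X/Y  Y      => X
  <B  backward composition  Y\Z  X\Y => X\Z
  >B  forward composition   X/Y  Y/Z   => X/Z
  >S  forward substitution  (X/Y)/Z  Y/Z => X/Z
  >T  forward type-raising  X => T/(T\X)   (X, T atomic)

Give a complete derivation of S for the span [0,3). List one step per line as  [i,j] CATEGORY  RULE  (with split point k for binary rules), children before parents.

[0,3] S   <
  [0,1] "map" : N
  [1,3] S\N   <B
    [1,2] "heard" : (NP/PP)\N
    [2,3] "on" : S\(NP/PP)

[0,1] N  lex  "map"
[1,2] (NP/PP)\N  lex  "heard"
[2,3] S\(NP/PP)  lex  "on"
[1,3] S\N  <B  k=2
[0,3] S  <  k=1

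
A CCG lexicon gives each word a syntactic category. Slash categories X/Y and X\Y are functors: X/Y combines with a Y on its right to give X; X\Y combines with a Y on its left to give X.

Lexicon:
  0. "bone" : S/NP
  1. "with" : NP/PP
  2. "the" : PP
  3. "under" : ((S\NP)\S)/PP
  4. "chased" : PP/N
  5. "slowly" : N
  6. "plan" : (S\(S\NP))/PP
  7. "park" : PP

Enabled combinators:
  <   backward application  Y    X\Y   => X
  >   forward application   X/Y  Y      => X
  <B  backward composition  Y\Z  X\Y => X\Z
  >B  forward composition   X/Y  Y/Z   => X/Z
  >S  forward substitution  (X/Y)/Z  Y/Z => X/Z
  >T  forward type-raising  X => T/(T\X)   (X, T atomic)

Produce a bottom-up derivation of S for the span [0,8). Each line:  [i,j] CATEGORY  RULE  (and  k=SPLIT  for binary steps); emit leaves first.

[0,1] S/NP  lex  "bone"
[1,2] NP/PP  lex  "with"
[2,3] PP  lex  "the"
[1,3] NP  >  k=2
[0,3] S  >  k=1
[3,4] ((S\NP)\S)/PP  lex  "under"
[4,5] PP/N  lex  "chased"
[5,6] N  lex  "slowly"
[4,6] PP  >  k=5
[3,6] (S\NP)\S  >  k=4
[0,6] S\NP  <  k=3
[6,7] (S\(S\NP))/PP  lex  "plan"
[7,8] PP  lex  "park"
[6,8] S\(S\NP)  >  k=7
[0,8] S  <  k=6

[0,8] S   <
  [0,6] S\NP   <
    [0,3] S   >
      [0,1] "bone" : S/NP
      [1,3] NP   >
        [1,2] "with" : NP/PP
        [2,3] "the" : PP
    [3,6] (S\NP)\S   >
      [3,4] "under" : ((S\NP)\S)/PP
      [4,6] PP   >
        [4,5] "chased" : PP/N
        [5,6] "slowly" : N
  [6,8] S\(S\NP)   >
    [6,7] "plan" : (S\(S\NP))/PP
    [7,8] "park" : PP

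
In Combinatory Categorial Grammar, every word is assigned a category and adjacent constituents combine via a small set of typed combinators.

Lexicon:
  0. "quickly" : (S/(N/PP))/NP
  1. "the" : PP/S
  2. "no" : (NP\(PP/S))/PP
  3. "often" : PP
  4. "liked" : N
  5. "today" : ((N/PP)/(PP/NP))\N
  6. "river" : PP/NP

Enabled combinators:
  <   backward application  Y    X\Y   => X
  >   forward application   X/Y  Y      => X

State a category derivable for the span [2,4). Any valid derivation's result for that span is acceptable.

NP\(PP/S)

[0,7] S   >
  [0,4] S/(N/PP)   >
    [0,1] "quickly" : (S/(N/PP))/NP
    [1,4] NP   <
      [1,2] "the" : PP/S
      [2,4] NP\(PP/S)   >
        [2,3] "no" : (NP\(PP/S))/PP
        [3,4] "often" : PP
  [4,7] N/PP   >
    [4,6] (N/PP)/(PP/NP)   <
      [4,5] "liked" : N
      [5,6] "today" : ((N/PP)/(PP/NP))\N
    [6,7] "river" : PP/NP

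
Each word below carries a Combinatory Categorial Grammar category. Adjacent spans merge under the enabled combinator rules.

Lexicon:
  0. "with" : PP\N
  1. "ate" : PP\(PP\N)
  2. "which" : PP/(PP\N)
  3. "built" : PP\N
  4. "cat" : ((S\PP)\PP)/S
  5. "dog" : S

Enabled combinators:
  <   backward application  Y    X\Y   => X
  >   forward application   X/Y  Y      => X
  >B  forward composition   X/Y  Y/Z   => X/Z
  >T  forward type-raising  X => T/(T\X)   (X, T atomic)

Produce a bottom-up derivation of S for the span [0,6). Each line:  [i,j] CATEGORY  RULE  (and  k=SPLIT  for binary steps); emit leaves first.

[0,1] PP\N  lex  "with"
[1,2] PP\(PP\N)  lex  "ate"
[0,2] PP  <  k=1
[2,3] PP/(PP\N)  lex  "which"
[3,4] PP\N  lex  "built"
[2,4] PP  >  k=3
[4,5] ((S\PP)\PP)/S  lex  "cat"
[5,6] S  lex  "dog"
[4,6] (S\PP)\PP  >  k=5
[2,6] S\PP  <  k=4
[0,6] S  <  k=2

[0,6] S   <
  [0,2] PP   <
    [0,1] "with" : PP\N
    [1,2] "ate" : PP\(PP\N)
  [2,6] S\PP   <
    [2,4] PP   >
      [2,3] "which" : PP/(PP\N)
      [3,4] "built" : PP\N
    [4,6] (S\PP)\PP   >
      [4,5] "cat" : ((S\PP)\PP)/S
      [5,6] "dog" : S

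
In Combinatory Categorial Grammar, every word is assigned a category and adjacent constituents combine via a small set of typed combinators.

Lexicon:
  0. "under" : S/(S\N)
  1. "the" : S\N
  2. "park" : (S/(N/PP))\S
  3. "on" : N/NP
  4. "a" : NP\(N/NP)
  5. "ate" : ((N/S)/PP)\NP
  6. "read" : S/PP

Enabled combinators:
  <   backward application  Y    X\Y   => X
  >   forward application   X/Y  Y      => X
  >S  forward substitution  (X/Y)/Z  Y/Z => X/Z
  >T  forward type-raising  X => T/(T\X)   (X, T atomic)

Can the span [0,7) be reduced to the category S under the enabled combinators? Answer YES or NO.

[0,7] S   >
  [0,3] S/(N/PP)   <
    [0,2] S   >
      [0,1] "under" : S/(S\N)
      [1,2] "the" : S\N
    [2,3] "park" : (S/(N/PP))\S
  [3,7] N/PP   >S
    [3,6] (N/S)/PP   <
      [3,5] NP   <
        [3,4] "on" : N/NP
        [4,5] "a" : NP\(N/NP)
      [5,6] "ate" : ((N/S)/PP)\NP
    [6,7] "read" : S/PP

YES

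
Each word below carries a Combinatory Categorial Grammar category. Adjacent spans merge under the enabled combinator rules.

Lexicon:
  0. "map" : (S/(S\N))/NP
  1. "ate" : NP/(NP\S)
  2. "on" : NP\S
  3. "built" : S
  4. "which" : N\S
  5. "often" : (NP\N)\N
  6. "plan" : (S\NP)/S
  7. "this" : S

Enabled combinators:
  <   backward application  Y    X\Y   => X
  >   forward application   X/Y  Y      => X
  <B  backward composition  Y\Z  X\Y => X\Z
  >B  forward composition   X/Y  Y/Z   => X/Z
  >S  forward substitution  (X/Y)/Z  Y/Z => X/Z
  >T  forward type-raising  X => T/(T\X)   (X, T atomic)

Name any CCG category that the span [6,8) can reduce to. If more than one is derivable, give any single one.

[0,8] S   >
  [0,3] S/(S\N)   >
    [0,1] "map" : (S/(S\N))/NP
    [1,3] NP   >
      [1,2] "ate" : NP/(NP\S)
      [2,3] "on" : NP\S
  [3,8] S\N   <B
    [3,6] NP\N   <
      [3,5] N   >
        [3,4] N/(N\S)   >T
          [3,4] "built" : S
        [4,5] "which" : N\S
      [5,6] "often" : (NP\N)\N
    [6,8] S\NP   >
      [6,7] "plan" : (S\NP)/S
      [7,8] "this" : S

S\NP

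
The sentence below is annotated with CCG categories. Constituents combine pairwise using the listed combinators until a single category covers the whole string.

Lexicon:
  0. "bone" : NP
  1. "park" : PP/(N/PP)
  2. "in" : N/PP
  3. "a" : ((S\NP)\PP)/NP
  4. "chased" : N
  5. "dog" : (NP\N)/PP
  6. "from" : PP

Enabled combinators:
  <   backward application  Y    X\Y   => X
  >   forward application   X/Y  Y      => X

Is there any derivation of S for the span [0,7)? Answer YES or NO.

YES

[0,7] S   <
  [0,1] "bone" : NP
  [1,7] S\NP   <
    [1,3] PP   >
      [1,2] "park" : PP/(N/PP)
      [2,3] "in" : N/PP
    [3,7] (S\NP)\PP   >
      [3,4] "a" : ((S\NP)\PP)/NP
      [4,7] NP   <
        [4,5] "chased" : N
        [5,7] NP\N   >
          [5,6] "dog" : (NP\N)/PP
          [6,7] "from" : PP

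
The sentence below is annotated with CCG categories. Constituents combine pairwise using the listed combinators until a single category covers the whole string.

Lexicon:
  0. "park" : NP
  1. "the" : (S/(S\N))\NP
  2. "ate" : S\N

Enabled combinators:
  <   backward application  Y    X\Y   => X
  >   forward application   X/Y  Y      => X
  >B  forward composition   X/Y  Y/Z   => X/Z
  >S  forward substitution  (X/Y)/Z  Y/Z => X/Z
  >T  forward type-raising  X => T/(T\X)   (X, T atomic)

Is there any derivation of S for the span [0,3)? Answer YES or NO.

YES

[0,3] S   >
  [0,2] S/(S\N)   <
    [0,1] "park" : NP
    [1,2] "the" : (S/(S\N))\NP
  [2,3] "ate" : S\N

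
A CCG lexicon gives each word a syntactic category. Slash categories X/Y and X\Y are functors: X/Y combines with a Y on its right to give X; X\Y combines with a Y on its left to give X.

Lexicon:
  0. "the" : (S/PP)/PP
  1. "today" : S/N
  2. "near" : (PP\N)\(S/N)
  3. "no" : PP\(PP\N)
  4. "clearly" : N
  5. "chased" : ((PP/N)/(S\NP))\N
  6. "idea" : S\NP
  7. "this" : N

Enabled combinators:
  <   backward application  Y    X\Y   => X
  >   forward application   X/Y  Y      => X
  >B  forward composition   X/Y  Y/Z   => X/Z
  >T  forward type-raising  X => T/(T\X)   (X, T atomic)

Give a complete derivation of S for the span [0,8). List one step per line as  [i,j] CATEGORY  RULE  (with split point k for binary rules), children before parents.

[0,8] S   >
  [0,4] S/PP   >
    [0,1] "the" : (S/PP)/PP
    [1,4] PP   <
      [1,3] PP\N   <
        [1,2] "today" : S/N
        [2,3] "near" : (PP\N)\(S/N)
      [3,4] "no" : PP\(PP\N)
  [4,8] PP   >
    [4,7] PP/N   >
      [4,6] (PP/N)/(S\NP)   <
        [4,5] "clearly" : N
        [5,6] "chased" : ((PP/N)/(S\NP))\N
      [6,7] "idea" : S\NP
    [7,8] "this" : N

[0,1] (S/PP)/PP  lex  "the"
[1,2] S/N  lex  "today"
[2,3] (PP\N)\(S/N)  lex  "near"
[1,3] PP\N  <  k=2
[3,4] PP\(PP\N)  lex  "no"
[1,4] PP  <  k=3
[0,4] S/PP  >  k=1
[4,5] N  lex  "clearly"
[5,6] ((PP/N)/(S\NP))\N  lex  "chased"
[4,6] (PP/N)/(S\NP)  <  k=5
[6,7] S\NP  lex  "idea"
[4,7] PP/N  >  k=6
[7,8] N  lex  "this"
[4,8] PP  >  k=7
[0,8] S  >  k=4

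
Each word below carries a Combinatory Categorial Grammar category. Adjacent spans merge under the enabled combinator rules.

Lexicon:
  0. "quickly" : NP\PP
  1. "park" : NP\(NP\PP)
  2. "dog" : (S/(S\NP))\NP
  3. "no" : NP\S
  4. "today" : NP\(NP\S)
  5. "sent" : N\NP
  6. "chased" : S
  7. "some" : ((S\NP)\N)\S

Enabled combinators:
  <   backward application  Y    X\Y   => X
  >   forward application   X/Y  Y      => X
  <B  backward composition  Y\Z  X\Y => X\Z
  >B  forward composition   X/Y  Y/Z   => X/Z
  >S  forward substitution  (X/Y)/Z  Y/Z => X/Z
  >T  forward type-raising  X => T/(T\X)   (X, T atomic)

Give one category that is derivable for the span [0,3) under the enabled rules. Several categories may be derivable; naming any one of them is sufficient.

S/(S\NP)

[0,8] S   >
  [0,3] S/(S\NP)   <
    [0,2] NP   <
      [0,1] "quickly" : NP\PP
      [1,2] "park" : NP\(NP\PP)
    [2,3] "dog" : (S/(S\NP))\NP
  [3,8] S\NP   <
    [3,6] N   <
      [3,5] NP   <
        [3,4] "no" : NP\S
        [4,5] "today" : NP\(NP\S)
      [5,6] "sent" : N\NP
    [6,8] (S\NP)\N   <
      [6,7] "chased" : S
      [7,8] "some" : ((S\NP)\N)\S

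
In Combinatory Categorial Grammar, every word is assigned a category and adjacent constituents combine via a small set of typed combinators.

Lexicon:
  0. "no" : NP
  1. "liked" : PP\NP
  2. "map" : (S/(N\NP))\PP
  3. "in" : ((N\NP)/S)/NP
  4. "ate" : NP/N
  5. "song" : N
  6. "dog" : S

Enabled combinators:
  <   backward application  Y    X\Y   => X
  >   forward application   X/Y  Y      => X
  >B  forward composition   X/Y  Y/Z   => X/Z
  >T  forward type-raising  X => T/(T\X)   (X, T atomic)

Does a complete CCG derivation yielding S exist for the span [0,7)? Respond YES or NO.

[0,7] S   >
  [0,3] S/(N\NP)   <
    [0,2] PP   >
      [0,1] PP/(PP\NP)   >T
        [0,1] "no" : NP
      [1,2] "liked" : PP\NP
    [2,3] "map" : (S/(N\NP))\PP
  [3,7] N\NP   >
    [3,6] (N\NP)/S   >
      [3,4] "in" : ((N\NP)/S)/NP
      [4,6] NP   >
        [4,5] "ate" : NP/N
        [5,6] "song" : N
    [6,7] "dog" : S

YES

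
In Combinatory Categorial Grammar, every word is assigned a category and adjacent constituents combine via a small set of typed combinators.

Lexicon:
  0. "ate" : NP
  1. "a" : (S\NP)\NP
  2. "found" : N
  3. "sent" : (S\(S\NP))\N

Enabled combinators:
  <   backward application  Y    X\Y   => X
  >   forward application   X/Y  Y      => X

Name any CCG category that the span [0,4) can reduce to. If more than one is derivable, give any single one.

S

[0,4] S   <
  [0,2] S\NP   <
    [0,1] "ate" : NP
    [1,2] "a" : (S\NP)\NP
  [2,4] S\(S\NP)   <
    [2,3] "found" : N
    [3,4] "sent" : (S\(S\NP))\N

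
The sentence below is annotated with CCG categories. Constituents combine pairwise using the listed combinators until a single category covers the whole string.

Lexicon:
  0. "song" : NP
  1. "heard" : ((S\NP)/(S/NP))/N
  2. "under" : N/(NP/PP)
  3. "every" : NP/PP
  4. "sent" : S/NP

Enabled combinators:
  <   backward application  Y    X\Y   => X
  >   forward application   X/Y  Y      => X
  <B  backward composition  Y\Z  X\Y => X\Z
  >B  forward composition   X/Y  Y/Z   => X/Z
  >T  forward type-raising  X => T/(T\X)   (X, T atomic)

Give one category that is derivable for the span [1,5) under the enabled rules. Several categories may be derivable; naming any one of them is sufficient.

S\NP

[0,5] S   <
  [0,1] "song" : NP
  [1,5] S\NP   >
    [1,4] (S\NP)/(S/NP)   >
      [1,2] "heard" : ((S\NP)/(S/NP))/N
      [2,4] N   >
        [2,3] "under" : N/(NP/PP)
        [3,4] "every" : NP/PP
    [4,5] "sent" : S/NP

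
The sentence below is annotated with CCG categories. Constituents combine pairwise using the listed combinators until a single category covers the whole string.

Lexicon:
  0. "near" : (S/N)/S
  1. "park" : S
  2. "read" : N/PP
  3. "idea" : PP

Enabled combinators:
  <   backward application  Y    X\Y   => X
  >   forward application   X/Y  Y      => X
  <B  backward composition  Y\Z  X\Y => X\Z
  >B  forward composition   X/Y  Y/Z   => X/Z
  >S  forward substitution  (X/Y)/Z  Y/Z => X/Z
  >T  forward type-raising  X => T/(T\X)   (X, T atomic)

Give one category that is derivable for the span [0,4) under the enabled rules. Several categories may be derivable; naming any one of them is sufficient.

S

[0,4] S   >
  [0,2] S/N   >
    [0,1] "near" : (S/N)/S
    [1,2] "park" : S
  [2,4] N   >
    [2,3] "read" : N/PP
    [3,4] "idea" : PP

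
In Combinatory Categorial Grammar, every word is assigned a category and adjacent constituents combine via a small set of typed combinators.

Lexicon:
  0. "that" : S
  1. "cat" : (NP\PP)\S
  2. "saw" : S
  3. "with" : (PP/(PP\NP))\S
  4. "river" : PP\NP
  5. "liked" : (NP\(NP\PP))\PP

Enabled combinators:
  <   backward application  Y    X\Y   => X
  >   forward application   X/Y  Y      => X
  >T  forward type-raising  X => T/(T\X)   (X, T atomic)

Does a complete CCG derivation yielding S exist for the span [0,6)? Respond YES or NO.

S (NP\PP)\S S (PP/(PP\NP))\S PP\NP (NP\(NP\PP))\PP
CKY chart[0,6] = {N/(N\NP), NP, NP/(NP\NP), PP/(PP\NP), S/(S\NP)}; S ∉ chart

NO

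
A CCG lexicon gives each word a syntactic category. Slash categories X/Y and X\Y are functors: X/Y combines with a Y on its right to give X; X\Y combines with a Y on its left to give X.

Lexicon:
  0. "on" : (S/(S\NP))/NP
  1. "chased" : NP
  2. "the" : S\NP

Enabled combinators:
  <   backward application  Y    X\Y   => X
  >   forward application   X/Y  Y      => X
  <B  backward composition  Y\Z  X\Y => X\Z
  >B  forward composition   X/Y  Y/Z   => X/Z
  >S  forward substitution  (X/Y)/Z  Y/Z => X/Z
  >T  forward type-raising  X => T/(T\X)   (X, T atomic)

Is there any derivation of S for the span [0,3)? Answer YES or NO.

[0,3] S   >
  [0,2] S/(S\NP)   >
    [0,1] "on" : (S/(S\NP))/NP
    [1,2] "chased" : NP
  [2,3] "the" : S\NP

YES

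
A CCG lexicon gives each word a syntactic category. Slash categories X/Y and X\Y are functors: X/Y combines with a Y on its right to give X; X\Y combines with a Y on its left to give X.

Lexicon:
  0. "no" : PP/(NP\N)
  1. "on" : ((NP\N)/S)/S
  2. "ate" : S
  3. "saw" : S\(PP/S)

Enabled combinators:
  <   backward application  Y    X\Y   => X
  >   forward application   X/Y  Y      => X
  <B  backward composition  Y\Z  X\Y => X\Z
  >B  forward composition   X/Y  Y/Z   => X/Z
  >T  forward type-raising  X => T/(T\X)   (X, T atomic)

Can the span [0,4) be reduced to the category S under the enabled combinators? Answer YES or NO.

YES

[0,4] S   <
  [0,3] PP/S   >B
    [0,1] "no" : PP/(NP\N)
    [1,3] (NP\N)/S   >
      [1,2] "on" : ((NP\N)/S)/S
      [2,3] "ate" : S
  [3,4] "saw" : S\(PP/S)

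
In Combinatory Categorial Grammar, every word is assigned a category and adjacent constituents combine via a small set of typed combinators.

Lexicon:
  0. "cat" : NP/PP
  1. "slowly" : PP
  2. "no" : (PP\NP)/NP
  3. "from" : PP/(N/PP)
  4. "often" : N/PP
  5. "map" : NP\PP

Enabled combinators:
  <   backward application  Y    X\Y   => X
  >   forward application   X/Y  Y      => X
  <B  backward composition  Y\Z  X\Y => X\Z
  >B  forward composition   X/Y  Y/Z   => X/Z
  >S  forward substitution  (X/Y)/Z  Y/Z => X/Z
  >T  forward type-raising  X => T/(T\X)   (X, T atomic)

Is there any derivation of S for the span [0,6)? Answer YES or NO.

NO

NP/PP PP (PP\NP)/NP PP/(N/PP) N/PP NP\PP
CKY chart[0,6] = {N/(N\PP), NP/(NP\PP), PP, PP/(NP\NP), PP/(PP\PP), S/(S\PP)}; S ∉ chart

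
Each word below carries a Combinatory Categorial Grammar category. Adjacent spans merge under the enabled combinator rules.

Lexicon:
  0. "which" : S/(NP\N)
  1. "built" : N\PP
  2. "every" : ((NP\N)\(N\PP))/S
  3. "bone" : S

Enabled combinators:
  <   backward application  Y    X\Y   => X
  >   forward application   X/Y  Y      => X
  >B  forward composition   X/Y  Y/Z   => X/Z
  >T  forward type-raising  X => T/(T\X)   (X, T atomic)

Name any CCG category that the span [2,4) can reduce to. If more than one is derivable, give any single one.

(NP\N)\(N\PP)

[0,4] S   >
  [0,1] "which" : S/(NP\N)
  [1,4] NP\N   <
    [1,2] "built" : N\PP
    [2,4] (NP\N)\(N\PP)   >
      [2,3] "every" : ((NP\N)\(N\PP))/S
      [3,4] "bone" : S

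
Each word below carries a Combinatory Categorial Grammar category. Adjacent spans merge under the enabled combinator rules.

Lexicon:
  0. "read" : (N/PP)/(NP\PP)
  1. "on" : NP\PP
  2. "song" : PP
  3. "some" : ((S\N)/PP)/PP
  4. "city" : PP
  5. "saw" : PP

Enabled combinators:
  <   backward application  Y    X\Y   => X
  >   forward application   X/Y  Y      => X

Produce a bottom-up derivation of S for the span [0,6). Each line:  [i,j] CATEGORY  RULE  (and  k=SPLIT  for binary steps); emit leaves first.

[0,6] S   <
  [0,3] N   >
    [0,2] N/PP   >
      [0,1] "read" : (N/PP)/(NP\PP)
      [1,2] "on" : NP\PP
    [2,3] "song" : PP
  [3,6] S\N   >
    [3,5] (S\N)/PP   >
      [3,4] "some" : ((S\N)/PP)/PP
      [4,5] "city" : PP
    [5,6] "saw" : PP

[0,1] (N/PP)/(NP\PP)  lex  "read"
[1,2] NP\PP  lex  "on"
[0,2] N/PP  >  k=1
[2,3] PP  lex  "song"
[0,3] N  >  k=2
[3,4] ((S\N)/PP)/PP  lex  "some"
[4,5] PP  lex  "city"
[3,5] (S\N)/PP  >  k=4
[5,6] PP  lex  "saw"
[3,6] S\N  >  k=5
[0,6] S  <  k=3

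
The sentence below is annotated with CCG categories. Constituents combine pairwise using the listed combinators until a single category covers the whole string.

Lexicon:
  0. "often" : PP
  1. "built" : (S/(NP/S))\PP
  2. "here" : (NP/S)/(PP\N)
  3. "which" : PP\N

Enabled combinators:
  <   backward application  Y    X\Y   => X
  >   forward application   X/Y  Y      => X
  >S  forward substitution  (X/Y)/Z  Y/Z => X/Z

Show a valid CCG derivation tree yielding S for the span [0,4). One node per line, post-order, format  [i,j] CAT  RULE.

[0,1] PP  lex  "often"
[1,2] (S/(NP/S))\PP  lex  "built"
[0,2] S/(NP/S)  <  k=1
[2,3] (NP/S)/(PP\N)  lex  "here"
[3,4] PP\N  lex  "which"
[2,4] NP/S  >  k=3
[0,4] S  >  k=2

[0,4] S   >
  [0,2] S/(NP/S)   <
    [0,1] "often" : PP
    [1,2] "built" : (S/(NP/S))\PP
  [2,4] NP/S   >
    [2,3] "here" : (NP/S)/(PP\N)
    [3,4] "which" : PP\N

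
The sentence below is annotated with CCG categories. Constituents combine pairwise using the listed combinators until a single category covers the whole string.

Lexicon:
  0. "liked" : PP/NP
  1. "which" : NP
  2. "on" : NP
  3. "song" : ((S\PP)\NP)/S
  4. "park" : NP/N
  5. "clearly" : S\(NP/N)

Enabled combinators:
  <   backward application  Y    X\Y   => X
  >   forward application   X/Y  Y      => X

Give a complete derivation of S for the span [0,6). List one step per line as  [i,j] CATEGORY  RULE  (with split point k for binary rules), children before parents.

[0,6] S   <
  [0,2] PP   >
    [0,1] "liked" : PP/NP
    [1,2] "which" : NP
  [2,6] S\PP   <
    [2,3] "on" : NP
    [3,6] (S\PP)\NP   >
      [3,4] "song" : ((S\PP)\NP)/S
      [4,6] S   <
        [4,5] "park" : NP/N
        [5,6] "clearly" : S\(NP/N)

[0,1] PP/NP  lex  "liked"
[1,2] NP  lex  "which"
[0,2] PP  >  k=1
[2,3] NP  lex  "on"
[3,4] ((S\PP)\NP)/S  lex  "song"
[4,5] NP/N  lex  "park"
[5,6] S\(NP/N)  lex  "clearly"
[4,6] S  <  k=5
[3,6] (S\PP)\NP  >  k=4
[2,6] S\PP  <  k=3
[0,6] S  <  k=2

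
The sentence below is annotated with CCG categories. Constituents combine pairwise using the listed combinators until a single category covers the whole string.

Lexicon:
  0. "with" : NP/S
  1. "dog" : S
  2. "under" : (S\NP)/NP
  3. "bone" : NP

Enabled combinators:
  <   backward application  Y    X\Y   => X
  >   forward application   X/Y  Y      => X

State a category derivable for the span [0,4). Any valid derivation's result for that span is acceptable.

[0,4] S   <
  [0,2] NP   >
    [0,1] "with" : NP/S
    [1,2] "dog" : S
  [2,4] S\NP   >
    [2,3] "under" : (S\NP)/NP
    [3,4] "bone" : NP

S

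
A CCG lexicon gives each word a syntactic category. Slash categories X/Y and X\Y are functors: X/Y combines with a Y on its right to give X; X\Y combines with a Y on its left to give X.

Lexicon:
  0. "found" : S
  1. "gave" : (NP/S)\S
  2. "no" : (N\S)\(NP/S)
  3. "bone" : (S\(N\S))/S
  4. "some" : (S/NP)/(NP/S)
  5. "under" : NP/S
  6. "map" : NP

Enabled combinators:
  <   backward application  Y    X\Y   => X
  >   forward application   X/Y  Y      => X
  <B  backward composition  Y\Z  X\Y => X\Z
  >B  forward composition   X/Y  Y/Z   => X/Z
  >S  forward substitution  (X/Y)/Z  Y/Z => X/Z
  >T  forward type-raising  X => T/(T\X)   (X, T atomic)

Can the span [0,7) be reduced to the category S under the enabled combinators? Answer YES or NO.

YES

[0,7] S   <
  [0,3] N\S   <
    [0,2] NP/S   <
      [0,1] "found" : S
      [1,2] "gave" : (NP/S)\S
    [2,3] "no" : (N\S)\(NP/S)
  [3,7] S\(N\S)   >
    [3,4] "bone" : (S\(N\S))/S
    [4,7] S   >
      [4,6] S/NP   >
        [4,5] "some" : (S/NP)/(NP/S)
        [5,6] "under" : NP/S
      [6,7] "map" : NP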